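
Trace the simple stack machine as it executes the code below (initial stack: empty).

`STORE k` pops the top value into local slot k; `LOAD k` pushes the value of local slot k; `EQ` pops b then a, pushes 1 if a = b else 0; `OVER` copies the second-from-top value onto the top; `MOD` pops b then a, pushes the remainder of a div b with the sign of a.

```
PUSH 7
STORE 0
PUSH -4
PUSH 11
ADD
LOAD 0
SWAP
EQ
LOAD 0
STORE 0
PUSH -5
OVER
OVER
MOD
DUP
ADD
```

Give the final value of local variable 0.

PUSH 7   [7]
STORE 0  []
PUSH -4  [-4]
PUSH 11  [-4, 11]
ADD      [7]
LOAD 0   [7, 7]
SWAP     [7, 7]
EQ       [1]
LOAD 0   [1, 7]
STORE 0  [1]
PUSH -5  [1, -5]
OVER     [1, -5, 1]
OVER     [1, -5, 1, -5]
MOD      [1, -5, 1]
DUP      [1, -5, 1, 1]
ADD      [1, -5, 2]

7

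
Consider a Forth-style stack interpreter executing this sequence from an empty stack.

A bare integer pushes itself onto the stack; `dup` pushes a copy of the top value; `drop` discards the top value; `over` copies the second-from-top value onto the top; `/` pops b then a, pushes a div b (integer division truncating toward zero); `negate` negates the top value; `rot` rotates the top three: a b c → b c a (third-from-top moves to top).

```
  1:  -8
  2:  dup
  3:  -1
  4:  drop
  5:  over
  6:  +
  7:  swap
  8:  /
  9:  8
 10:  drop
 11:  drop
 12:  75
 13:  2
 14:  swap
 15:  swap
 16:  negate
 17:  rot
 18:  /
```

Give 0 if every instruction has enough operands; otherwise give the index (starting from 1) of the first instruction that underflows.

-8     -> -8
dup    -> -8 -8
-1     -> -8 -8 -1
drop   -> -8 -8
over   -> -8 -8 -8
+      -> -8 -16
swap   -> -16 -8
/      -> 2
8      -> 2 8
drop   -> 2
drop   -> (empty)
75     -> 75
2      -> 75 2
swap   -> 2 75
swap   -> 75 2
negate -> 75 -2
rot  — needs 3 operands, stack has 2 → underflow

17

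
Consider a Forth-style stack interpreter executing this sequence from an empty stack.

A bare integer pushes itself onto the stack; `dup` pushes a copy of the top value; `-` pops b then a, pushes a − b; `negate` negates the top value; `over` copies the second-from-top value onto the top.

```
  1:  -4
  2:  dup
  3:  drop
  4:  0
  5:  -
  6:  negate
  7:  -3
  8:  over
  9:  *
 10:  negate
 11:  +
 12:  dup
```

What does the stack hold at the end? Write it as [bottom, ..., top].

[16, 16]

-4     → [-4]
dup    → [-4, -4]
drop   → [-4]
0      → [-4, 0]
-      → [-4]
negate → [4]
-3     → [4, -3]
over   → [4, -3, 4]
*      → [4, -12]
negate → [4, 12]
+      → [16]
dup    → [16, 16]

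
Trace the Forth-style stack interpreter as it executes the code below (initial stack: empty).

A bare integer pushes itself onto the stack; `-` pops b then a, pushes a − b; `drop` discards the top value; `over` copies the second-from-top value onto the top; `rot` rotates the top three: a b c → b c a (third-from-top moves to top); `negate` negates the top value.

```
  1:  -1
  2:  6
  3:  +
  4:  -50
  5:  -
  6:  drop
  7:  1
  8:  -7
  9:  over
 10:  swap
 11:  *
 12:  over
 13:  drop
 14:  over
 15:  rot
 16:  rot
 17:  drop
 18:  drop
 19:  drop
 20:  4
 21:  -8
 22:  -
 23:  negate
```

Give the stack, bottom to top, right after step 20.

[4]

-1   → -1
6    → -1 6
+    → 5
-50  → 5 -50
-    → 55
drop → (empty)
1    → 1
-7   → 1 -7
over → 1 -7 1
swap → 1 1 -7
*    → 1 -7
over → 1 -7 1
drop → 1 -7
over → 1 -7 1
rot  → -7 1 1
rot  → 1 1 -7
drop → 1 1
drop → 1
drop → (empty)
4    → 4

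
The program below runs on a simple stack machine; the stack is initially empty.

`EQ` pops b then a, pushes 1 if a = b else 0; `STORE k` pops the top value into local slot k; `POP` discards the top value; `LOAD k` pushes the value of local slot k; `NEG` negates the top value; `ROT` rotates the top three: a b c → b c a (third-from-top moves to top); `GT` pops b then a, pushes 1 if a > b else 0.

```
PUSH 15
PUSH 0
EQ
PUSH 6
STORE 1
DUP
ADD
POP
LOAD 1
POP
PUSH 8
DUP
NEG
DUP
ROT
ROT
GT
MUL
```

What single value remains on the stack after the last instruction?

-8

PUSH 15 → 15
PUSH 0  → 15 0
EQ      → 0
PUSH 6  → 0 6
STORE 1 → 0
DUP     → 0 0
ADD     → 0
POP     → (empty)
LOAD 1  → 6
POP     → (empty)
PUSH 8  → 8
DUP     → 8 8
NEG     → 8 -8
DUP     → 8 -8 -8
ROT     → -8 -8 8
ROT     → -8 8 -8
GT      → -8 1
MUL     → -8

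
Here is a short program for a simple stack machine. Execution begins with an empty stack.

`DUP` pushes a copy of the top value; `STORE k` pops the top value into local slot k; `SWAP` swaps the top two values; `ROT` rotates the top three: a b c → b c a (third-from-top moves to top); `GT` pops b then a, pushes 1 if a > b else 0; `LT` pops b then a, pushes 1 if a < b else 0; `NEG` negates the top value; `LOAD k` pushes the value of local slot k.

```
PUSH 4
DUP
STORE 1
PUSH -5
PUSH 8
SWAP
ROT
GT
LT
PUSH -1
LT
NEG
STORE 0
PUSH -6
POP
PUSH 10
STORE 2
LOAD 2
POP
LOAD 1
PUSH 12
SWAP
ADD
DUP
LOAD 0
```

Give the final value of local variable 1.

4

PUSH 4  -> 4
DUP     -> 4 4
STORE 1 -> 4
PUSH -5 -> 4 -5
PUSH 8  -> 4 -5 8
SWAP    -> 4 8 -5
ROT     -> 8 -5 4
GT      -> 8 0
LT      -> 0
PUSH -1 -> 0 -1
LT      -> 0
NEG     -> 0
STORE 0 -> (empty)
PUSH -6 -> -6
POP     -> (empty)
PUSH 10 -> 10
STORE 2 -> (empty)
LOAD 2  -> 10
POP     -> (empty)
LOAD 1  -> 4
PUSH 12 -> 4 12
SWAP    -> 12 4
ADD     -> 16
DUP     -> 16 16
LOAD 0  -> 16 16 0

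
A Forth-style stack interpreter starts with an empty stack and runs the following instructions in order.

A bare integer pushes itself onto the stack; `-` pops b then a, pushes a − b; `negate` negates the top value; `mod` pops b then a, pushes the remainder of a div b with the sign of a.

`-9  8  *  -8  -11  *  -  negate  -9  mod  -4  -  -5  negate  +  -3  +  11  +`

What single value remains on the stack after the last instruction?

24

-9     -> [-9]
8      -> [-9, 8]
*      -> [-72]
-8     -> [-72, -8]
-11    -> [-72, -8, -11]
*      -> [-72, 88]
-      -> [-160]
negate -> [160]
-9     -> [160, -9]
mod    -> [7]
-4     -> [7, -4]
-      -> [11]
-5     -> [11, -5]
negate -> [11, 5]
+      -> [16]
-3     -> [16, -3]
+      -> [13]
11     -> [13, 11]
+      -> [24]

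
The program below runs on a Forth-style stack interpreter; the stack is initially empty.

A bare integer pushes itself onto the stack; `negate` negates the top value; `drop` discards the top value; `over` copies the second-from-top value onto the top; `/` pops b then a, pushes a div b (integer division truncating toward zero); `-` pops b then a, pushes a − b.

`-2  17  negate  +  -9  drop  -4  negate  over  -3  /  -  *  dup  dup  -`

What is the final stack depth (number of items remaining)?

-2     → [-2]
17     → [-2, 17]
negate → [-2, -17]
+      → [-19]
-9     → [-19, -9]
drop   → [-19]
-4     → [-19, -4]
negate → [-19, 4]
over   → [-19, 4, -19]
-3     → [-19, 4, -19, -3]
/      → [-19, 4, 6]
-      → [-19, -2]
*      → [38]
dup    → [38, 38]
dup    → [38, 38, 38]
-      → [38, 0]

2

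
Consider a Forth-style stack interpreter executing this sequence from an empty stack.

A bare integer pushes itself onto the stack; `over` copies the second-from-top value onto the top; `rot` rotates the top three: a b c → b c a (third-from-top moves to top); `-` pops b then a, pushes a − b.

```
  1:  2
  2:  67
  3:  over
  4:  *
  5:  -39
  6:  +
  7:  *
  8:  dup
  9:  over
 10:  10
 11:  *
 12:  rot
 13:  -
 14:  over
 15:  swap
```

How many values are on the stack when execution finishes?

3

2    : [2]
67   : [2, 67]
over : [2, 67, 2]
*    : [2, 134]
-39  : [2, 134, -39]
+    : [2, 95]
*    : [190]
dup  : [190, 190]
over : [190, 190, 190]
10   : [190, 190, 190, 10]
*    : [190, 190, 1900]
rot  : [190, 1900, 190]
-    : [190, 1710]
over : [190, 1710, 190]
swap : [190, 190, 1710]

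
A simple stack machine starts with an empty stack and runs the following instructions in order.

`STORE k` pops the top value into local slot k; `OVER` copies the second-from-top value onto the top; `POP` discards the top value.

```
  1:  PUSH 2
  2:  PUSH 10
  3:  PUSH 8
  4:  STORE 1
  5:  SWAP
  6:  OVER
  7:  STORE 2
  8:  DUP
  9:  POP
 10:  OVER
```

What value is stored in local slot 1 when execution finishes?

PUSH 2  : [2]
PUSH 10 : [2, 10]
PUSH 8  : [2, 10, 8]
STORE 1 : [2, 10]
SWAP    : [10, 2]
OVER    : [10, 2, 10]
STORE 2 : [10, 2]
DUP     : [10, 2, 2]
POP     : [10, 2]
OVER    : [10, 2, 10]

8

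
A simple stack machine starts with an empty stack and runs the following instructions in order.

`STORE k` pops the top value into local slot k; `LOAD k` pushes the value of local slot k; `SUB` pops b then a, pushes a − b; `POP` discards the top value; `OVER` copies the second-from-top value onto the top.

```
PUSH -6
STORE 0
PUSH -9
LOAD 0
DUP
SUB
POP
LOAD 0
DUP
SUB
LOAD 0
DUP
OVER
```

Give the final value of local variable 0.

PUSH -6 : [-6]
STORE 0 : []
PUSH -9 : [-9]
LOAD 0  : [-9, -6]
DUP     : [-9, -6, -6]
SUB     : [-9, 0]
POP     : [-9]
LOAD 0  : [-9, -6]
DUP     : [-9, -6, -6]
SUB     : [-9, 0]
LOAD 0  : [-9, 0, -6]
DUP     : [-9, 0, -6, -6]
OVER    : [-9, 0, -6, -6, -6]

-6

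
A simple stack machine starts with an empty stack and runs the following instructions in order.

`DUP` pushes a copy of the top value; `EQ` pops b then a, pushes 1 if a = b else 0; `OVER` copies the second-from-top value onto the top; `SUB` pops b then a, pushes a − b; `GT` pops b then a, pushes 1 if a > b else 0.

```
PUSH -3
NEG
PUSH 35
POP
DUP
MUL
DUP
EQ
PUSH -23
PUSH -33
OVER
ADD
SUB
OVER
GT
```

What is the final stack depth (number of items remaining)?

2

PUSH -3  → -3
NEG      → 3
PUSH 35  → 3 35
POP      → 3
DUP      → 3 3
MUL      → 9
DUP      → 9 9
EQ       → 1
PUSH -23 → 1 -23
PUSH -33 → 1 -23 -33
OVER     → 1 -23 -33 -23
ADD      → 1 -23 -56
SUB      → 1 33
OVER     → 1 33 1
GT       → 1 1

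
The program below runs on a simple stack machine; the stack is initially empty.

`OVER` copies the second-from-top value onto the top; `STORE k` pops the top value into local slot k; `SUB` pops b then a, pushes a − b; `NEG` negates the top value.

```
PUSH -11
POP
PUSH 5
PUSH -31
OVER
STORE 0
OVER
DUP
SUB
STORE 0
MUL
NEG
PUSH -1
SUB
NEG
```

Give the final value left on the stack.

-156

PUSH -11 : -11
POP      : (empty)
PUSH 5   : 5
PUSH -31 : 5 -31
OVER     : 5 -31 5
STORE 0  : 5 -31
OVER     : 5 -31 5
DUP      : 5 -31 5 5
SUB      : 5 -31 0
STORE 0  : 5 -31
MUL      : -155
NEG      : 155
PUSH -1  : 155 -1
SUB      : 156
NEG      : -156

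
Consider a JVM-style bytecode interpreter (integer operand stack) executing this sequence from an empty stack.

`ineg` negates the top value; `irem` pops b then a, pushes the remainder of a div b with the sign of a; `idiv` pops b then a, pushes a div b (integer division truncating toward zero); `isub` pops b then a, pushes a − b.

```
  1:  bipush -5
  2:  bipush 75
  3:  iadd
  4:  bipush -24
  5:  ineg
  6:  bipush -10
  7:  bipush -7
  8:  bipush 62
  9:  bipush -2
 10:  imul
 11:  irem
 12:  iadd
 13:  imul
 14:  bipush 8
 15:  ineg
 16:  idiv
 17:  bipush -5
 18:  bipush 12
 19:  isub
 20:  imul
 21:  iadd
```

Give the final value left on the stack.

bipush -5  -> [-5]
bipush 75  -> [-5, 75]
iadd       -> [70]
bipush -24 -> [70, -24]
ineg       -> [70, 24]
bipush -10 -> [70, 24, -10]
bipush -7  -> [70, 24, -10, -7]
bipush 62  -> [70, 24, -10, -7, 62]
bipush -2  -> [70, 24, -10, -7, 62, -2]
imul       -> [70, 24, -10, -7, -124]
irem       -> [70, 24, -10, -7]
iadd       -> [70, 24, -17]
imul       -> [70, -408]
bipush 8   -> [70, -408, 8]
ineg       -> [70, -408, -8]
idiv       -> [70, 51]
bipush -5  -> [70, 51, -5]
bipush 12  -> [70, 51, -5, 12]
isub       -> [70, 51, -17]
imul       -> [70, -867]
iadd       -> [-797]

-797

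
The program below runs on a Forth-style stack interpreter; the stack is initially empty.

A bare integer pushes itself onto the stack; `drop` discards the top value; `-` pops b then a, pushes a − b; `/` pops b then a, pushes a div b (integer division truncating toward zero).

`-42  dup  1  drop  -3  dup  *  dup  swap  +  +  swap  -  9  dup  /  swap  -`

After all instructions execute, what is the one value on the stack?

-42   -42
dup   -42 -42
1     -42 -42 1
drop  -42 -42
-3    -42 -42 -3
dup   -42 -42 -3 -3
*     -42 -42 9
dup   -42 -42 9 9
swap  -42 -42 9 9
+     -42 -42 18
+     -42 -24
swap  -24 -42
-     18
9     18 9
dup   18 9 9
/     18 1
swap  1 18
-     -17

-17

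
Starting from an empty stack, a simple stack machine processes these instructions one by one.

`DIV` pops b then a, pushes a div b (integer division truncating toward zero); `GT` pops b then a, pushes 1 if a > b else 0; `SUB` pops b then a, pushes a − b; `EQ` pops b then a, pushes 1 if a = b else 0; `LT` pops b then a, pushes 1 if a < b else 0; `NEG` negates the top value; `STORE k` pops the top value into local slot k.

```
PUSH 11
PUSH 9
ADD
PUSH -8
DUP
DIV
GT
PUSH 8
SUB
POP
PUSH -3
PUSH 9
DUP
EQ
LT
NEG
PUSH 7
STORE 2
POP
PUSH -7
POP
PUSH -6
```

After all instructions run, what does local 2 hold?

PUSH 11  11
PUSH 9   11 9
ADD      20
PUSH -8  20 -8
DUP      20 -8 -8
DIV      20 1
GT       1
PUSH 8   1 8
SUB      -7
POP      (empty)
PUSH -3  -3
PUSH 9   -3 9
DUP      -3 9 9
EQ       -3 1
LT       1
NEG      -1
PUSH 7   -1 7
STORE 2  -1
POP      (empty)
PUSH -7  -7
POP      (empty)
PUSH -6  -6

7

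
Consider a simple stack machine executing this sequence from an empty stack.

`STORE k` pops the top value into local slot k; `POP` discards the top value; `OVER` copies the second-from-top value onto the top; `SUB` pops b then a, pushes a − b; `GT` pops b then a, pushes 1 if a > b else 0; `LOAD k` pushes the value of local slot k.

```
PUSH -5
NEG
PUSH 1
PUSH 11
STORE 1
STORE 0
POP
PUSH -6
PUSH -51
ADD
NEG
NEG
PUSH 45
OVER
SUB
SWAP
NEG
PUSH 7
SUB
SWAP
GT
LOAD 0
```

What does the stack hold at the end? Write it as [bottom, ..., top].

PUSH -5  → -5
NEG      → 5
PUSH 1   → 5 1
PUSH 11  → 5 1 11
STORE 1  → 5 1
STORE 0  → 5
POP      → (empty)
PUSH -6  → -6
PUSH -51 → -6 -51
ADD      → -57
NEG      → 57
NEG      → -57
PUSH 45  → -57 45
OVER     → -57 45 -57
SUB      → -57 102
SWAP     → 102 -57
NEG      → 102 57
PUSH 7   → 102 57 7
SUB      → 102 50
SWAP     → 50 102
GT       → 0
LOAD 0   → 0 1

[0, 1]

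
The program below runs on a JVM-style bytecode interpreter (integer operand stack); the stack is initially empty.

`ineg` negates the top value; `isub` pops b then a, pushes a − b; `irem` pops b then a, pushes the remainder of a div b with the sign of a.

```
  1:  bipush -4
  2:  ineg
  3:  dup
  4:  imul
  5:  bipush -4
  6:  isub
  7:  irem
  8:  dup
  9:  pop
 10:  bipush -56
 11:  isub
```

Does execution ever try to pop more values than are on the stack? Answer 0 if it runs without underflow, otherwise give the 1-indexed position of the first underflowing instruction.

bipush -4 → [-4]
ineg      → [4]
dup       → [4, 4]
imul      → [16]
bipush -4 → [16, -4]
isub      → [20]
irem  — needs 2 operands, stack has 1 → underflow

7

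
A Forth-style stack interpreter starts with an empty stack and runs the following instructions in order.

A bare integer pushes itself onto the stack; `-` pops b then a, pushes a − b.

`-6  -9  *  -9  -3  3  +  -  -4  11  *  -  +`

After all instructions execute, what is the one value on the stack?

89

-6 → -6
-9 → -6 -9
*  → 54
-9 → 54 -9
-3 → 54 -9 -3
3  → 54 -9 -3 3
+  → 54 -9 0
-  → 54 -9
-4 → 54 -9 -4
11 → 54 -9 -4 11
*  → 54 -9 -44
-  → 54 35
+  → 89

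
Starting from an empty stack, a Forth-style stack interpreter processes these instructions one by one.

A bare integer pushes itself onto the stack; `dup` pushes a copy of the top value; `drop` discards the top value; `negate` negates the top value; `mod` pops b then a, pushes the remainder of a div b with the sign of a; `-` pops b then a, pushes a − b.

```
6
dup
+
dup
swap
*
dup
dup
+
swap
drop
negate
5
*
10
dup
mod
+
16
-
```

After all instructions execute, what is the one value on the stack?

-1456

6      → 6
dup    → 6 6
+      → 12
dup    → 12 12
swap   → 12 12
*      → 144
dup    → 144 144
dup    → 144 144 144
+      → 144 288
swap   → 288 144
drop   → 288
negate → -288
5      → -288 5
*      → -1440
10     → -1440 10
dup    → -1440 10 10
mod    → -1440 0
+      → -1440
16     → -1440 16
-      → -1456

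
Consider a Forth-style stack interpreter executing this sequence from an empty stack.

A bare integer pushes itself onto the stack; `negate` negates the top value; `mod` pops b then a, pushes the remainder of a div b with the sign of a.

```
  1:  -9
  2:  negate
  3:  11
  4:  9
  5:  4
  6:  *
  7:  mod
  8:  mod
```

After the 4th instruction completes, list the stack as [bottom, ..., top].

-9     → [-9]
negate → [9]
11     → [9, 11]
9      → [9, 11, 9]

[9, 11, 9]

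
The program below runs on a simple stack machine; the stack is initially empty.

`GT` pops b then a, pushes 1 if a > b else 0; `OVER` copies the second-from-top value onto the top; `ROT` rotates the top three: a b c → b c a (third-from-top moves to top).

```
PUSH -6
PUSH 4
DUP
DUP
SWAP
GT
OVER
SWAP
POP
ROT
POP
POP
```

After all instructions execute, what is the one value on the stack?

4

PUSH -6 : -6
PUSH 4  : -6 4
DUP     : -6 4 4
DUP     : -6 4 4 4
SWAP    : -6 4 4 4
GT      : -6 4 0
OVER    : -6 4 0 4
SWAP    : -6 4 4 0
POP     : -6 4 4
ROT     : 4 4 -6
POP     : 4 4
POP     : 4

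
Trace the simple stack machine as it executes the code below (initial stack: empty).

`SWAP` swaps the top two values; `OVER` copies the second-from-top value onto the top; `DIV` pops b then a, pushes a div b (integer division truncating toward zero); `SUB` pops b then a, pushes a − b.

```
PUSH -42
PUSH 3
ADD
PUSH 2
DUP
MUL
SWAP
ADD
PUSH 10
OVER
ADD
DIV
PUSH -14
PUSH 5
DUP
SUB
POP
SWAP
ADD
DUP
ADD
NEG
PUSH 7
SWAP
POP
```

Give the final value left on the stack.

7

PUSH -42 → -42
PUSH 3   → -42 3
ADD      → -39
PUSH 2   → -39 2
DUP      → -39 2 2
MUL      → -39 4
SWAP     → 4 -39
ADD      → -35
PUSH 10  → -35 10
OVER     → -35 10 -35
ADD      → -35 -25
DIV      → 1
PUSH -14 → 1 -14
PUSH 5   → 1 -14 5
DUP      → 1 -14 5 5
SUB      → 1 -14 0
POP      → 1 -14
SWAP     → -14 1
ADD      → -13
DUP      → -13 -13
ADD      → -26
NEG      → 26
PUSH 7   → 26 7
SWAP     → 7 26
POP      → 7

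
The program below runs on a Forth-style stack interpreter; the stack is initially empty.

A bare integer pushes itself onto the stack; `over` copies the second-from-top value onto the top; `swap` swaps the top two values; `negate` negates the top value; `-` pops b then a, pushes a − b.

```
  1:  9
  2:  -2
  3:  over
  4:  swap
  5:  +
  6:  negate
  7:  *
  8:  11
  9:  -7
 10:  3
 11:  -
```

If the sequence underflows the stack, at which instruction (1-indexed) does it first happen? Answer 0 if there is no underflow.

9      : 9
-2     : 9 -2
over   : 9 -2 9
swap   : 9 9 -2
+      : 9 7
negate : 9 -7
*      : -63
11     : -63 11
-7     : -63 11 -7
3      : -63 11 -7 3
-      : -63 11 -10

0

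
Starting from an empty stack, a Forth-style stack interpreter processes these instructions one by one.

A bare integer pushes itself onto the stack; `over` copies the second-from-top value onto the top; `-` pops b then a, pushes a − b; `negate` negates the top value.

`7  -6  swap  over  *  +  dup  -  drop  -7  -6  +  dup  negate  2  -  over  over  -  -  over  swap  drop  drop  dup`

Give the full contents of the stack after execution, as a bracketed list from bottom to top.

[-13, -13]

7      : 7
-6     : 7 -6
swap   : -6 7
over   : -6 7 -6
*      : -6 -42
+      : -48
dup    : -48 -48
-      : 0
drop   : (empty)
-7     : -7
-6     : -7 -6
+      : -13
dup    : -13 -13
negate : -13 13
2      : -13 13 2
-      : -13 11
over   : -13 11 -13
over   : -13 11 -13 11
-      : -13 11 -24
-      : -13 35
over   : -13 35 -13
swap   : -13 -13 35
drop   : -13 -13
drop   : -13
dup    : -13 -13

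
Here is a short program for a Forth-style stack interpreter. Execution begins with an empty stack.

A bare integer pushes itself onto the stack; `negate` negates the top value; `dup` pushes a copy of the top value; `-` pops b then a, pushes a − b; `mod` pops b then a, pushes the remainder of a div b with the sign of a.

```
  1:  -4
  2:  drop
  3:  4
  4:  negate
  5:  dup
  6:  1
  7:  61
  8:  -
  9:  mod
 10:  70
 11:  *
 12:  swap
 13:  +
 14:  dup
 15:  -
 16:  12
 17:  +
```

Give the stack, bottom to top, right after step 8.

[-4, -4, -60]

-4     → [-4]
drop   → []
4      → [4]
negate → [-4]
dup    → [-4, -4]
1      → [-4, -4, 1]
61     → [-4, -4, 1, 61]
-      → [-4, -4, -60]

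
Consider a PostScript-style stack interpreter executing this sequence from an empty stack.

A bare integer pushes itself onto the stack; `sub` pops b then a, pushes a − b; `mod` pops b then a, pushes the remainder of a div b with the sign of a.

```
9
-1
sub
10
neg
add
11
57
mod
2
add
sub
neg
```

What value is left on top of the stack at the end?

9   : [9]
-1  : [9, -1]
sub : [10]
10  : [10, 10]
neg : [10, -10]
add : [0]
11  : [0, 11]
57  : [0, 11, 57]
mod : [0, 11]
2   : [0, 11, 2]
add : [0, 13]
sub : [-13]
neg : [13]

13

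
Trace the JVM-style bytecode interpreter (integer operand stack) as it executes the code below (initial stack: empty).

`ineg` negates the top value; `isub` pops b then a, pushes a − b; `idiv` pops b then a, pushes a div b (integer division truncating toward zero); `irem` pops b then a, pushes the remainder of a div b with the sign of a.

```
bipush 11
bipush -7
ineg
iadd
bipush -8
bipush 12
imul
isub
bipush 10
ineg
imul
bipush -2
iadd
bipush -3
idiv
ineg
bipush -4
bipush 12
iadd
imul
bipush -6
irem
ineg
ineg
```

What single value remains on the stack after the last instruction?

-4

bipush 11 → [11]
bipush -7 → [11, -7]
ineg      → [11, 7]
iadd      → [18]
bipush -8 → [18, -8]
bipush 12 → [18, -8, 12]
imul      → [18, -96]
isub      → [114]
bipush 10 → [114, 10]
ineg      → [114, -10]
imul      → [-1140]
bipush -2 → [-1140, -2]
iadd      → [-1142]
bipush -3 → [-1142, -3]
idiv      → [380]
ineg      → [-380]
bipush -4 → [-380, -4]
bipush 12 → [-380, -4, 12]
iadd      → [-380, 8]
imul      → [-3040]
bipush -6 → [-3040, -6]
irem      → [-4]
ineg      → [4]
ineg      → [-4]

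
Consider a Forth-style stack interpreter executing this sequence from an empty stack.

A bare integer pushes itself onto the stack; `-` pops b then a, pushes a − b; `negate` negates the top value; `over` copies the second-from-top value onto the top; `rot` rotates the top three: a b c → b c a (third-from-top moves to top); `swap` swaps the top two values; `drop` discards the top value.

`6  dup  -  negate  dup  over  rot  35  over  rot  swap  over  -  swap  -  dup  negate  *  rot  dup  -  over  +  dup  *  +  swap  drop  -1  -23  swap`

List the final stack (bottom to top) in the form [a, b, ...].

[0, 0, -23, -1]

6      -> [6]
dup    -> [6, 6]
-      -> [0]
negate -> [0]
dup    -> [0, 0]
over   -> [0, 0, 0]
rot    -> [0, 0, 0]
35     -> [0, 0, 0, 35]
over   -> [0, 0, 0, 35, 0]
rot    -> [0, 0, 35, 0, 0]
swap   -> [0, 0, 35, 0, 0]
over   -> [0, 0, 35, 0, 0, 0]
-      -> [0, 0, 35, 0, 0]
swap   -> [0, 0, 35, 0, 0]
-      -> [0, 0, 35, 0]
dup    -> [0, 0, 35, 0, 0]
negate -> [0, 0, 35, 0, 0]
*      -> [0, 0, 35, 0]
rot    -> [0, 35, 0, 0]
dup    -> [0, 35, 0, 0, 0]
-      -> [0, 35, 0, 0]
over   -> [0, 35, 0, 0, 0]
+      -> [0, 35, 0, 0]
dup    -> [0, 35, 0, 0, 0]
*      -> [0, 35, 0, 0]
+      -> [0, 35, 0]
swap   -> [0, 0, 35]
drop   -> [0, 0]
-1     -> [0, 0, -1]
-23    -> [0, 0, -1, -23]
swap   -> [0, 0, -23, -1]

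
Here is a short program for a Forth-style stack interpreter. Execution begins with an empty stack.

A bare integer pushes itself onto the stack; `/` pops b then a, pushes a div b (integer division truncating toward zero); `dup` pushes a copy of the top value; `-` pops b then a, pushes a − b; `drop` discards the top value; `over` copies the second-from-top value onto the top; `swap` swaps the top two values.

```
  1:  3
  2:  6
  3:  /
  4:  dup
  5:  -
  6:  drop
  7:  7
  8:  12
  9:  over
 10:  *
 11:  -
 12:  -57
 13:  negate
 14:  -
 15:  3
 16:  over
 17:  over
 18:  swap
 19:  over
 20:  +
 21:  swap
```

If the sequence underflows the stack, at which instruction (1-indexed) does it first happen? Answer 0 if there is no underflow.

0

3      -> [3]
6      -> [3, 6]
/      -> [0]
dup    -> [0, 0]
-      -> [0]
drop   -> []
7      -> [7]
12     -> [7, 12]
over   -> [7, 12, 7]
*      -> [7, 84]
-      -> [-77]
-57    -> [-77, -57]
negate -> [-77, 57]
-      -> [-134]
3      -> [-134, 3]
over   -> [-134, 3, -134]
over   -> [-134, 3, -134, 3]
swap   -> [-134, 3, 3, -134]
over   -> [-134, 3, 3, -134, 3]
+      -> [-134, 3, 3, -131]
swap   -> [-134, 3, -131, 3]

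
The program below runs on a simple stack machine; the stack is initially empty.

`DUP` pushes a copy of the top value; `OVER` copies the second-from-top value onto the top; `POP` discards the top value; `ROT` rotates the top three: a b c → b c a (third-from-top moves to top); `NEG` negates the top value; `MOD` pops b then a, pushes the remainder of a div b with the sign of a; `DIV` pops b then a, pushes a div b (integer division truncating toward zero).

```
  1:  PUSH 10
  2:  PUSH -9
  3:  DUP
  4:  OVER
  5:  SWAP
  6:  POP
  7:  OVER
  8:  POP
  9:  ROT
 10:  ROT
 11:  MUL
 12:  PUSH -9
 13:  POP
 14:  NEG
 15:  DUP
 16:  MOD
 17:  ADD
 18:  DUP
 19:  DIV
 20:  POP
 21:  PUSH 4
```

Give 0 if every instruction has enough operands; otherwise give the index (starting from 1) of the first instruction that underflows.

PUSH 10 -> [10]
PUSH -9 -> [10, -9]
DUP     -> [10, -9, -9]
OVER    -> [10, -9, -9, -9]
SWAP    -> [10, -9, -9, -9]
POP     -> [10, -9, -9]
OVER    -> [10, -9, -9, -9]
POP     -> [10, -9, -9]
ROT     -> [-9, -9, 10]
ROT     -> [-9, 10, -9]
MUL     -> [-9, -90]
PUSH -9 -> [-9, -90, -9]
POP     -> [-9, -90]
NEG     -> [-9, 90]
DUP     -> [-9, 90, 90]
MOD     -> [-9, 0]
ADD     -> [-9]
DUP     -> [-9, -9]
DIV     -> [1]
POP     -> []
PUSH 4  -> [4]

0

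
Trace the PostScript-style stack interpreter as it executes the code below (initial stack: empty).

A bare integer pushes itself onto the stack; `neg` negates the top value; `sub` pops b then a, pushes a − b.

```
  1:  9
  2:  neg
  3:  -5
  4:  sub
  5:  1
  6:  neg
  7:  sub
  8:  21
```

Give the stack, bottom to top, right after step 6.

[-4, -1]

9    9
neg  -9
-5   -9 -5
sub  -4
1    -4 1
neg  -4 -1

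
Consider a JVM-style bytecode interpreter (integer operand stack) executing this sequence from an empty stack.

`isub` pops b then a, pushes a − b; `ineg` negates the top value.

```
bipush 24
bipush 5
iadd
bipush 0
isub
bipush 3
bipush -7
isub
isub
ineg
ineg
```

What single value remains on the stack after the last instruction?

bipush 24 → 24
bipush 5  → 24 5
iadd      → 29
bipush 0  → 29 0
isub      → 29
bipush 3  → 29 3
bipush -7 → 29 3 -7
isub      → 29 10
isub      → 19
ineg      → -19
ineg      → 19

19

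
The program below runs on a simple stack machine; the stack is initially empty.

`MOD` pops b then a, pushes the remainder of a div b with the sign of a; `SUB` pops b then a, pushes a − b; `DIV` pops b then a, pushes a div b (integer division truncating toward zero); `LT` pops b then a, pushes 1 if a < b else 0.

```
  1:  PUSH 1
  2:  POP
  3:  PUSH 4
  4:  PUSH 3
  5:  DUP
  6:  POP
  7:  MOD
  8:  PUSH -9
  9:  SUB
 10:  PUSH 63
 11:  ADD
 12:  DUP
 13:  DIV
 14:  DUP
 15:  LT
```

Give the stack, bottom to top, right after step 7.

[1]

PUSH 1 : [1]
POP    : []
PUSH 4 : [4]
PUSH 3 : [4, 3]
DUP    : [4, 3, 3]
POP    : [4, 3]
MOD    : [1]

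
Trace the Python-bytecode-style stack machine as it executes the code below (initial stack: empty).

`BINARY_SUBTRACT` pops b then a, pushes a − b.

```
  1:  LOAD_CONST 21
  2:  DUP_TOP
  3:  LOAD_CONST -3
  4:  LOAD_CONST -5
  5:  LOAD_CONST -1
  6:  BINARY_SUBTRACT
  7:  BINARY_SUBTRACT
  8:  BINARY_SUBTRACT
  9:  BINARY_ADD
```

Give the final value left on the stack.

LOAD_CONST 21    [21]
DUP_TOP          [21, 21]
LOAD_CONST -3    [21, 21, -3]
LOAD_CONST -5    [21, 21, -3, -5]
LOAD_CONST -1    [21, 21, -3, -5, -1]
BINARY_SUBTRACT  [21, 21, -3, -4]
BINARY_SUBTRACT  [21, 21, 1]
BINARY_SUBTRACT  [21, 20]
BINARY_ADD       [41]

41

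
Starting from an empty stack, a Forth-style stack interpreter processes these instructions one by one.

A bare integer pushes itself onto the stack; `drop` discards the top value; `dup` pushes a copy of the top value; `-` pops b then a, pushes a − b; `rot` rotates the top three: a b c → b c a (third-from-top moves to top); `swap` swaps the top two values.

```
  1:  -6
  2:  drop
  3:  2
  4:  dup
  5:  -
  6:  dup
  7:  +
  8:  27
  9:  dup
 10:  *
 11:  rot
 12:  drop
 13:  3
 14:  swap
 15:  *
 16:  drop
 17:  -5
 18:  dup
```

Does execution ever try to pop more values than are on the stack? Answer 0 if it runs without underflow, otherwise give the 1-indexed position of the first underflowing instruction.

11

-6   : -6
drop : (empty)
2    : 2
dup  : 2 2
-    : 0
dup  : 0 0
+    : 0
27   : 0 27
dup  : 0 27 27
*    : 0 729
rot  — needs 3 operands, stack has 2 → underflow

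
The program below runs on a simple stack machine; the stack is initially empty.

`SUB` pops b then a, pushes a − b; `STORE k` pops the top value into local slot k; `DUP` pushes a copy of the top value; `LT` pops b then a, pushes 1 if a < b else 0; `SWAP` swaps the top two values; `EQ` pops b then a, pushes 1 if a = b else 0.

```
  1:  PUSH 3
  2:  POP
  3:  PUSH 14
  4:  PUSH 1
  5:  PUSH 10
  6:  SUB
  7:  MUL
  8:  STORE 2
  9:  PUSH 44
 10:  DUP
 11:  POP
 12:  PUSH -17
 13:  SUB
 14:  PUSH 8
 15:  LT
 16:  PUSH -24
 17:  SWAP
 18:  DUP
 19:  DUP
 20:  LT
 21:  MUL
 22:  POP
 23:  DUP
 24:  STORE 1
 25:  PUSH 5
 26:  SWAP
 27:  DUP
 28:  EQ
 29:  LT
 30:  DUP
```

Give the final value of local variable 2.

-126

PUSH 3   : [3]
POP      : []
PUSH 14  : [14]
PUSH 1   : [14, 1]
PUSH 10  : [14, 1, 10]
SUB      : [14, -9]
MUL      : [-126]
STORE 2  : []
PUSH 44  : [44]
DUP      : [44, 44]
POP      : [44]
PUSH -17 : [44, -17]
SUB      : [61]
PUSH 8   : [61, 8]
LT       : [0]
PUSH -24 : [0, -24]
SWAP     : [-24, 0]
DUP      : [-24, 0, 0]
DUP      : [-24, 0, 0, 0]
LT       : [-24, 0, 0]
MUL      : [-24, 0]
POP      : [-24]
DUP      : [-24, -24]
STORE 1  : [-24]
PUSH 5   : [-24, 5]
SWAP     : [5, -24]
DUP      : [5, -24, -24]
EQ       : [5, 1]
LT       : [0]
DUP      : [0, 0]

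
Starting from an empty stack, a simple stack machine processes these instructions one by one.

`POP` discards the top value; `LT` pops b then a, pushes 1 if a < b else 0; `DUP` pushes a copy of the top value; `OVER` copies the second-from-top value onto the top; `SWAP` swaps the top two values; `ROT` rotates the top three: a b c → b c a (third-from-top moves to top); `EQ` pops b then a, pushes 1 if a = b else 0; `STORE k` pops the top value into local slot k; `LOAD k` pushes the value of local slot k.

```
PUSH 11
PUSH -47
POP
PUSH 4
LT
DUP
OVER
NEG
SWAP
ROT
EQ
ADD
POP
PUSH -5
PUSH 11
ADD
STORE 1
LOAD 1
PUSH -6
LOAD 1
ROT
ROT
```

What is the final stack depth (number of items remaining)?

PUSH 11  -> 11
PUSH -47 -> 11 -47
POP      -> 11
PUSH 4   -> 11 4
LT       -> 0
DUP      -> 0 0
OVER     -> 0 0 0
NEG      -> 0 0 0
SWAP     -> 0 0 0
ROT      -> 0 0 0
EQ       -> 0 1
ADD      -> 1
POP      -> (empty)
PUSH -5  -> -5
PUSH 11  -> -5 11
ADD      -> 6
STORE 1  -> (empty)
LOAD 1   -> 6
PUSH -6  -> 6 -6
LOAD 1   -> 6 -6 6
ROT      -> -6 6 6
ROT      -> 6 6 -6

3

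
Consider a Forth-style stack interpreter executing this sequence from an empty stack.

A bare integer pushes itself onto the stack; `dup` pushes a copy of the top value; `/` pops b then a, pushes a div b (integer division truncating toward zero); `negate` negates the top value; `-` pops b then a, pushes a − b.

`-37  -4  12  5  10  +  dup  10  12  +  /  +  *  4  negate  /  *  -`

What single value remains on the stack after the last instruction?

-37    : [-37]
-4     : [-37, -4]
12     : [-37, -4, 12]
5      : [-37, -4, 12, 5]
10     : [-37, -4, 12, 5, 10]
+      : [-37, -4, 12, 15]
dup    : [-37, -4, 12, 15, 15]
10     : [-37, -4, 12, 15, 15, 10]
12     : [-37, -4, 12, 15, 15, 10, 12]
+      : [-37, -4, 12, 15, 15, 22]
/      : [-37, -4, 12, 15, 0]
+      : [-37, -4, 12, 15]
*      : [-37, -4, 180]
4      : [-37, -4, 180, 4]
negate : [-37, -4, 180, -4]
/      : [-37, -4, -45]
*      : [-37, 180]
-      : [-217]

-217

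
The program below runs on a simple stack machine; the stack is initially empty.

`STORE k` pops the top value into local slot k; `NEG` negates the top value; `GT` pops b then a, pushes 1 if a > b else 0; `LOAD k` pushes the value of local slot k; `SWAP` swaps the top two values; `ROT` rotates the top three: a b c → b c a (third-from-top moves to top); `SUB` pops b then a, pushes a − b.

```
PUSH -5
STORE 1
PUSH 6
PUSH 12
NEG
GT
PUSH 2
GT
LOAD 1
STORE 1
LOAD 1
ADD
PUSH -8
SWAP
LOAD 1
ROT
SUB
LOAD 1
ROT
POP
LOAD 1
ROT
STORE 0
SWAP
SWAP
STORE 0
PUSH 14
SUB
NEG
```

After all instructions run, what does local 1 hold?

PUSH -5 → [-5]
STORE 1 → []
PUSH 6  → [6]
PUSH 12 → [6, 12]
NEG     → [6, -12]
GT      → [1]
PUSH 2  → [1, 2]
GT      → [0]
LOAD 1  → [0, -5]
STORE 1 → [0]
LOAD 1  → [0, -5]
ADD     → [-5]
PUSH -8 → [-5, -8]
SWAP    → [-8, -5]
LOAD 1  → [-8, -5, -5]
ROT     → [-5, -5, -8]
SUB     → [-5, 3]
LOAD 1  → [-5, 3, -5]
ROT     → [3, -5, -5]
POP     → [3, -5]
LOAD 1  → [3, -5, -5]
ROT     → [-5, -5, 3]
STORE 0 → [-5, -5]
SWAP    → [-5, -5]
SWAP    → [-5, -5]
STORE 0 → [-5]
PUSH 14 → [-5, 14]
SUB     → [-19]
NEG     → [19]

-5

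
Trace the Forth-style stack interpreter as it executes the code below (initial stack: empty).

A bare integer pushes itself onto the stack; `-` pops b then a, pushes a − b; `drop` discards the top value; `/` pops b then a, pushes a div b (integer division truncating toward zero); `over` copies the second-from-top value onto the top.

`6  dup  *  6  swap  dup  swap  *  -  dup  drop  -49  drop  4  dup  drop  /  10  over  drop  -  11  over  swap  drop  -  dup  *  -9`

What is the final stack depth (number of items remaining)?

2

6    -> [6]
dup  -> [6, 6]
*    -> [36]
6    -> [36, 6]
swap -> [6, 36]
dup  -> [6, 36, 36]
swap -> [6, 36, 36]
*    -> [6, 1296]
-    -> [-1290]
dup  -> [-1290, -1290]
drop -> [-1290]
-49  -> [-1290, -49]
drop -> [-1290]
4    -> [-1290, 4]
dup  -> [-1290, 4, 4]
drop -> [-1290, 4]
/    -> [-322]
10   -> [-322, 10]
over -> [-322, 10, -322]
drop -> [-322, 10]
-    -> [-332]
11   -> [-332, 11]
over -> [-332, 11, -332]
swap -> [-332, -332, 11]
drop -> [-332, -332]
-    -> [0]
dup  -> [0, 0]
*    -> [0]
-9   -> [0, -9]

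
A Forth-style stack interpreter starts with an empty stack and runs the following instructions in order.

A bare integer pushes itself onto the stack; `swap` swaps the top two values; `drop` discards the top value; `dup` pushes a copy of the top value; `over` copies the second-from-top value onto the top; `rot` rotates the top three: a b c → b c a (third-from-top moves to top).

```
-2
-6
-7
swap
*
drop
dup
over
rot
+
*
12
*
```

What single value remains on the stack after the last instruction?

-2   : [-2]
-6   : [-2, -6]
-7   : [-2, -6, -7]
swap : [-2, -7, -6]
*    : [-2, 42]
drop : [-2]
dup  : [-2, -2]
over : [-2, -2, -2]
rot  : [-2, -2, -2]
+    : [-2, -4]
*    : [8]
12   : [8, 12]
*    : [96]

96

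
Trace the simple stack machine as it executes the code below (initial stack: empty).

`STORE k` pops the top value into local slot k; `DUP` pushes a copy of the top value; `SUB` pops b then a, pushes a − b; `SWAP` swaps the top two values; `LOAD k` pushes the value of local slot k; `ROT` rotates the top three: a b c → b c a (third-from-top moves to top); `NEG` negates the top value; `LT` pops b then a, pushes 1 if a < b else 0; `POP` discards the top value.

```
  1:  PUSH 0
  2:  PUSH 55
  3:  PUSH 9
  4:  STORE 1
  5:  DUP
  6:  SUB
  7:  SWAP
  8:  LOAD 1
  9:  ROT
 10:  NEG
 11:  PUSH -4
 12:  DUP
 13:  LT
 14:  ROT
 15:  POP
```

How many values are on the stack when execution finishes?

3

PUSH 0  : [0]
PUSH 55 : [0, 55]
PUSH 9  : [0, 55, 9]
STORE 1 : [0, 55]
DUP     : [0, 55, 55]
SUB     : [0, 0]
SWAP    : [0, 0]
LOAD 1  : [0, 0, 9]
ROT     : [0, 9, 0]
NEG     : [0, 9, 0]
PUSH -4 : [0, 9, 0, -4]
DUP     : [0, 9, 0, -4, -4]
LT      : [0, 9, 0, 0]
ROT     : [0, 0, 0, 9]
POP     : [0, 0, 0]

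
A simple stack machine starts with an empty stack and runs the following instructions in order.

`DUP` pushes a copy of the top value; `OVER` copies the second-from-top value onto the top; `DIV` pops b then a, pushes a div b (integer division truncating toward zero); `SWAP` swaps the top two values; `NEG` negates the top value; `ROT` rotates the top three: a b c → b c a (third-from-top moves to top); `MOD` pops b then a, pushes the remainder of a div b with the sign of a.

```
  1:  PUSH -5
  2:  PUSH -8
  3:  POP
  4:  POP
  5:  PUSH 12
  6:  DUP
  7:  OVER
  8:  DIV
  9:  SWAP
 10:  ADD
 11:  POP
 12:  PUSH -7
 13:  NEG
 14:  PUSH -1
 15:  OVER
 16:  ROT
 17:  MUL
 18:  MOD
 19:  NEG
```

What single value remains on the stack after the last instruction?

PUSH -5 -> -5
PUSH -8 -> -5 -8
POP     -> -5
POP     -> (empty)
PUSH 12 -> 12
DUP     -> 12 12
OVER    -> 12 12 12
DIV     -> 12 1
SWAP    -> 1 12
ADD     -> 13
POP     -> (empty)
PUSH -7 -> -7
NEG     -> 7
PUSH -1 -> 7 -1
OVER    -> 7 -1 7
ROT     -> -1 7 7
MUL     -> -1 49
MOD     -> -1
NEG     -> 1

1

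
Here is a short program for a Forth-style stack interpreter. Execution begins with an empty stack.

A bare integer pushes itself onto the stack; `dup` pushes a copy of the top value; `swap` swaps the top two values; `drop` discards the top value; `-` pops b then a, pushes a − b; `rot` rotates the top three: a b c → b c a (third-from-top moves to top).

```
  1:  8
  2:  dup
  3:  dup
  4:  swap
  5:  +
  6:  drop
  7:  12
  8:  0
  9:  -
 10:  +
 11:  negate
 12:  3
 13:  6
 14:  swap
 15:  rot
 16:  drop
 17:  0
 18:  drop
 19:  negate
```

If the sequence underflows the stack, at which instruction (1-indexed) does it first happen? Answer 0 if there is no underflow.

0

8      : 8
dup    : 8 8
dup    : 8 8 8
swap   : 8 8 8
+      : 8 16
drop   : 8
12     : 8 12
0      : 8 12 0
-      : 8 12
+      : 20
negate : -20
3      : -20 3
6      : -20 3 6
swap   : -20 6 3
rot    : 6 3 -20
drop   : 6 3
0      : 6 3 0
drop   : 6 3
negate : 6 -3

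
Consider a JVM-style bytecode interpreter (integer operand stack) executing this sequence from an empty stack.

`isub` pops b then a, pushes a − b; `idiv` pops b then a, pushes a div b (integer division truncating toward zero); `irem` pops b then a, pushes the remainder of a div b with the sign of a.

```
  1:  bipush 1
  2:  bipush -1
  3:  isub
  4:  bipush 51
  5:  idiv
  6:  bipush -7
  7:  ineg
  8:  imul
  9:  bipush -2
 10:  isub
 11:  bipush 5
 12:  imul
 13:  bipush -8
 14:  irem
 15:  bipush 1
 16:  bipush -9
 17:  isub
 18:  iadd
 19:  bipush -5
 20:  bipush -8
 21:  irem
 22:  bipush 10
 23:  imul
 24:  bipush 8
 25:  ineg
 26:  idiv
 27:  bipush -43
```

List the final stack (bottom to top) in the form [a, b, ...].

bipush 1   → [1]
bipush -1  → [1, -1]
isub       → [2]
bipush 51  → [2, 51]
idiv       → [0]
bipush -7  → [0, -7]
ineg       → [0, 7]
imul       → [0]
bipush -2  → [0, -2]
isub       → [2]
bipush 5   → [2, 5]
imul       → [10]
bipush -8  → [10, -8]
irem       → [2]
bipush 1   → [2, 1]
bipush -9  → [2, 1, -9]
isub       → [2, 10]
iadd       → [12]
bipush -5  → [12, -5]
bipush -8  → [12, -5, -8]
irem       → [12, -5]
bipush 10  → [12, -5, 10]
imul       → [12, -50]
bipush 8   → [12, -50, 8]
ineg       → [12, -50, -8]
idiv       → [12, 6]
bipush -43 → [12, 6, -43]

[12, 6, -43]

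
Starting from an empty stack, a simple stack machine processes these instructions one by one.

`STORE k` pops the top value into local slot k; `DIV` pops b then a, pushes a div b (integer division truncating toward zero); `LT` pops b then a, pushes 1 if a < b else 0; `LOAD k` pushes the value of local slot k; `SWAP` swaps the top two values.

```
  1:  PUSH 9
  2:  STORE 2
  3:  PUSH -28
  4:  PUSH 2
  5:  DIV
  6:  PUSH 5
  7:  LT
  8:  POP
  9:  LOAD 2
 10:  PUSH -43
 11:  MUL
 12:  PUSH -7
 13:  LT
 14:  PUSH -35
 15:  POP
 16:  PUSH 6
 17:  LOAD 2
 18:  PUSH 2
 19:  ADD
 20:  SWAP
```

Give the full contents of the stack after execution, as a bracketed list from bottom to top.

[1, 11, 6]

PUSH 9    [9]
STORE 2   []
PUSH -28  [-28]
PUSH 2    [-28, 2]
DIV       [-14]
PUSH 5    [-14, 5]
LT        [1]
POP       []
LOAD 2    [9]
PUSH -43  [9, -43]
MUL       [-387]
PUSH -7   [-387, -7]
LT        [1]
PUSH -35  [1, -35]
POP       [1]
PUSH 6    [1, 6]
LOAD 2    [1, 6, 9]
PUSH 2    [1, 6, 9, 2]
ADD       [1, 6, 11]
SWAP      [1, 11, 6]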